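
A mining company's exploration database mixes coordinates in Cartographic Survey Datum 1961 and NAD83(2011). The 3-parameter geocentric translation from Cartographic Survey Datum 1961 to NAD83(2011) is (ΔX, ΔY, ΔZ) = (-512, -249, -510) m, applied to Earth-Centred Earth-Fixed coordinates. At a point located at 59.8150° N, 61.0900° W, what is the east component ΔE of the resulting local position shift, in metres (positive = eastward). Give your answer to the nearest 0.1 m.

At φ = 59.8150°, λ = -61.0900°: sin φ = 0.864406, cos φ = 0.502794, sin λ = -0.875380, cos λ = 0.483435.
ΔE = −sin λ·ΔX + cos λ·ΔY = −(-0.875380)·(-512) + (0.483435)·(-249) = -568.57 m.

ΔE = -568.6 m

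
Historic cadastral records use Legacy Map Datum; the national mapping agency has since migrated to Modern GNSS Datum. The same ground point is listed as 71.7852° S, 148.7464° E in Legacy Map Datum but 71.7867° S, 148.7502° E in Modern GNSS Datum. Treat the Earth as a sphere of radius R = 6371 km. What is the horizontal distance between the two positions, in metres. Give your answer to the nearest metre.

Δφ = -71.7867° − -71.7852° = -0.0015°; Δλ = 148.7502° − 148.7464° = +0.0038°.
1° along a meridian = πR/180 = 111195 m.
ΔN = Δφ × 111195 = -166.8 m; ΔE = Δλ × 111195 × cos(-71.7852°) = +0.0038 × 111195 × 0.312580 = 132.1 m.
Distance = √(ΔE² + ΔN²) = √(132.1² + (-166.8)²) = 212.8 m.

213 m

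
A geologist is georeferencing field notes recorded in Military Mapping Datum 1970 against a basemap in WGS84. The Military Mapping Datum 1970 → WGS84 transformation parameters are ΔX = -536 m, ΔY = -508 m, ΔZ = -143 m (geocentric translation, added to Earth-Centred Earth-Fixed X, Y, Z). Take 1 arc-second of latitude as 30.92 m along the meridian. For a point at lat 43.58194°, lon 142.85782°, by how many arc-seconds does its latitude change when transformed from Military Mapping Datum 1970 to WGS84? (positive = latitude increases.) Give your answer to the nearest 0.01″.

Δφ = -6.04″

sin φ = 0.689391, cos φ = 0.724389, sin λ = 0.603795, cos λ = -0.797140.
North component: ΔN = −sin φ cos λ·ΔX − sin φ sin λ·ΔY + cos φ·ΔZ = −(0.689391)(-0.797140)(-536) − (0.689391)(0.603795)(-508) + (0.724389)(-143) = -186.69 m.
1° of latitude spans 3600 × 30.92 = 111312 m, so Δφ = -186.69 / 111312 × 3600 = -6.038″.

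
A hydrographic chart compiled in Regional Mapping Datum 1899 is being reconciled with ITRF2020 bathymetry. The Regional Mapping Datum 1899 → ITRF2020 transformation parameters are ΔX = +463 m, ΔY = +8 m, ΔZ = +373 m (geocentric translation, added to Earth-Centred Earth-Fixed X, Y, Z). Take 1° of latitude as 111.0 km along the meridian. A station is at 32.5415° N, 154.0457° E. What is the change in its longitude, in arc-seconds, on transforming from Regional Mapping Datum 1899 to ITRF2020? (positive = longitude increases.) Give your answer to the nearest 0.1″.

Δλ = -8.1″

sin φ = 0.537910, cos φ = 0.843002, sin λ = 0.437654, cos λ = -0.899143.
East component: ΔE = −sin λ·ΔX + cos λ·ΔY = −(0.437654)(463) + (-0.899143)(8) = -209.83 m.
1° of latitude spans 111000 m; at latitude φ, 1° of longitude spans that × cos φ = 93573.2 m, so Δλ = -209.83 / 93573.2 × 3600 = -8.073″.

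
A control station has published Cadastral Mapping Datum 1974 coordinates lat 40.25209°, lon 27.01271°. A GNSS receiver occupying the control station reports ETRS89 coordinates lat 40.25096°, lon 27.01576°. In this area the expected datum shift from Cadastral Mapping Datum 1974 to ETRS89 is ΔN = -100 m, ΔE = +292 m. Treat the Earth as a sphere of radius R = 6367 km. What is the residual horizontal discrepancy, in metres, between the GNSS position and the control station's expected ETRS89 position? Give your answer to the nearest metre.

42 m

Observed coordinate differences: Δφ = -0.00113°, Δλ = +0.00305°.
Converting to metres (1° lat = 111125 m, cos φ = 0.763209): observed ΔN = -125.6 m, observed ΔE = 258.7 m.
Subtracting the expected shift leaves a residual of -125.6 − (-100) = -25.6 m north and 258.7 − (292) = -33.3 m east.
Residual distance = √((-25.6)² + (-33.3)²) = 42.0 m.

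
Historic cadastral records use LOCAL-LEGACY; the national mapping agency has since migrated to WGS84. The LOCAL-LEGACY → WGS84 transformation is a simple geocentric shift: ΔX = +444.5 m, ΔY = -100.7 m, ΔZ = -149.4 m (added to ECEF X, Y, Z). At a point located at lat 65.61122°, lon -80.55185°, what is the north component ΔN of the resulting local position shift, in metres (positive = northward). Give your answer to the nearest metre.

At φ = 65.61122°, λ = -80.55185°: sin φ = 0.910765, cos φ = 0.412926, sin λ = -0.986435, cos λ = 0.164155.
ΔN = −sin φ cos λ·ΔX − sin φ sin λ·ΔY + cos φ·ΔZ = −(0.910765)(0.164155)(444.5) − (0.910765)(-0.986435)(-100.7) + (0.412926)(-149.4) = -218.62 m.

ΔN = -219 m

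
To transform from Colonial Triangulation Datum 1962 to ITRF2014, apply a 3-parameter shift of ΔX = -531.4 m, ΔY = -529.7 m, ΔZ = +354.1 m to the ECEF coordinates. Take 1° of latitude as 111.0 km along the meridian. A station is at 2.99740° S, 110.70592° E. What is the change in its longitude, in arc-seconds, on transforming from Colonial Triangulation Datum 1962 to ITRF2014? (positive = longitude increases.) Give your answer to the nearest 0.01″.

sin φ = -0.052291, cos φ = 0.998632, sin λ = 0.935408, cos λ = -0.353571.
East component: ΔE = −sin λ·ΔX + cos λ·ΔY = −(0.935408)(-531.4) + (-0.353571)(-529.7) = 684.36 m.
1° of latitude spans 111000 m; at latitude φ, 1° of longitude spans that × cos φ = 110848.1 m, so Δλ = 684.36 / 110848.1 × 3600 = 22.226″.

Δλ = 22.23″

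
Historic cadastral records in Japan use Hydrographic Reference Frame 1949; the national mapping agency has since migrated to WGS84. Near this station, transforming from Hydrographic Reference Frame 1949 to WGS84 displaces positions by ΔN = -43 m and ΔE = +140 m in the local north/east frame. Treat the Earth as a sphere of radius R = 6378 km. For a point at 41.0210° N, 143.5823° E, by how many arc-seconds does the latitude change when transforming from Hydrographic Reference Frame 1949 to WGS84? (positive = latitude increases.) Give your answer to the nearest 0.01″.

Δφ = -1.39″

On a sphere of radius R, 1 rad of latitude = R, so Δφ = ΔN / R = -43.0 / 6378000 = -6.7419e-06 rad = -1.391″.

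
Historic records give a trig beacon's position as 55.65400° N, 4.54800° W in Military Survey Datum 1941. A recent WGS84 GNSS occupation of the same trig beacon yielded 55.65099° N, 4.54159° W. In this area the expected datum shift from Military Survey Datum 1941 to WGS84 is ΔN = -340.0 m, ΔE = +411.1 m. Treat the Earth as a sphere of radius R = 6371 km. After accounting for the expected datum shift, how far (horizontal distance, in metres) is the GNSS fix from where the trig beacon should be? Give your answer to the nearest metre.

10 m

Observed coordinate differences: Δφ = -0.00301°, Δλ = +0.00641°.
Converting to metres (1° lat = 111195 m, cos φ = 0.564189): observed ΔN = -334.7 m, observed ΔE = 402.1 m.
Subtracting the expected shift leaves a residual of -334.7 − (-340.0) = 5.3 m north and 402.1 − (411.1) = -9.0 m east.
Residual distance = √(5.3² + (-9.0)²) = 10.4 m.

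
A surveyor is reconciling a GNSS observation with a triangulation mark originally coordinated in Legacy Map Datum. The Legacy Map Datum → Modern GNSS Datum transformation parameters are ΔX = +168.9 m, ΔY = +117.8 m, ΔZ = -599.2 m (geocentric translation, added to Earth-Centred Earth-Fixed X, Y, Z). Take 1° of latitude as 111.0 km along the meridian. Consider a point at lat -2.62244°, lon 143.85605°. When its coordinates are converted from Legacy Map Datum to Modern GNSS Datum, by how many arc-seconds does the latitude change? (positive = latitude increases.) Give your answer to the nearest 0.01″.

sin φ = -0.045754, cos φ = 0.998953, sin λ = 0.589816, cos λ = -0.807538.
North component: ΔN = −sin φ cos λ·ΔX − sin φ sin λ·ΔY + cos φ·ΔZ = −(-0.045754)(-0.807538)(168.9) − (-0.045754)(0.589816)(117.8) + (0.998953)(-599.2) = -601.63 m.
1° of latitude spans 111000 m, so Δφ = -601.63 / 111000 × 3600 = -19.512″.

Δφ = -19.51″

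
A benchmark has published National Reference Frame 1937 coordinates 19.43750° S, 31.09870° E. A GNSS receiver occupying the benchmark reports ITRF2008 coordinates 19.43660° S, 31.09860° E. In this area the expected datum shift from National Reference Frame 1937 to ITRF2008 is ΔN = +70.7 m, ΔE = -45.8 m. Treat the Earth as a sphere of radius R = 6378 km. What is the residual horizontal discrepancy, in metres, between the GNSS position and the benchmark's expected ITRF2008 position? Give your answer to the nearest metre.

Observed coordinate differences: Δφ = +0.00090°, Δλ = -0.00010°.
Converting to metres (1° lat = 111317 m, cos φ = 0.943005): observed ΔN = 100.2 m, observed ΔE = -10.5 m.
Subtracting the expected shift leaves a residual of 100.2 − (70.7) = 29.5 m north and -10.5 − (-45.8) = 35.3 m east.
Residual distance = √(29.5² + 35.3²) = 46.0 m.

46 m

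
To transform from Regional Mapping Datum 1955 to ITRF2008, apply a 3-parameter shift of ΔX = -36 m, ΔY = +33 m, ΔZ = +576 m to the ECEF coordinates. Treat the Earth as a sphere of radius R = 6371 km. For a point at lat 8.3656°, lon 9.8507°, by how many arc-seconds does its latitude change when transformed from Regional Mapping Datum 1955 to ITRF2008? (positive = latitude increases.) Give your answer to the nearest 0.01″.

Δφ = 18.59″

sin φ = 0.145489, cos φ = 0.989360, sin λ = 0.171081, cos λ = 0.985257.
North component: ΔN = −sin φ cos λ·ΔX − sin φ sin λ·ΔY + cos φ·ΔZ = −(0.145489)(0.985257)(-36) − (0.145489)(0.171081)(33) + (0.989360)(576) = 574.21 m.
1° of latitude spans πR/180 = 111195 m, so Δφ = 574.21 / 111195 × 3600 = 18.590″.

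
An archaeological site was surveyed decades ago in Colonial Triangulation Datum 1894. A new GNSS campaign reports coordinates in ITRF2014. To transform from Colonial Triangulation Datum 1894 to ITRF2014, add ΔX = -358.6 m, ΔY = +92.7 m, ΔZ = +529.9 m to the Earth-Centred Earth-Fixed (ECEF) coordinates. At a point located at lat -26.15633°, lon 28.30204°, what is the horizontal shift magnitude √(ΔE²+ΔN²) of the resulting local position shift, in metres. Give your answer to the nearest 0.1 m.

At φ = -26.15633°, λ = 28.30204°: sin φ = -0.440822, cos φ = 0.897595, sin λ = 0.474120, cos λ = 0.880460.
ΔE = −sin λ·ΔX + cos λ·ΔY = −(0.474120)·(-358.6) + (0.880460)·(92.7) = 251.64 m.
ΔN = −sin φ cos λ·ΔX − sin φ sin λ·ΔY + cos φ·ΔZ = −(-0.440822)(0.880460)(-358.6) − (-0.440822)(0.474120)(92.7) + (0.897595)(529.9) = 355.83 m.
Horizontal magnitude = √(ΔE² + ΔN²) = √(251.64² + 355.83²) = 435.82 m.

435.8 m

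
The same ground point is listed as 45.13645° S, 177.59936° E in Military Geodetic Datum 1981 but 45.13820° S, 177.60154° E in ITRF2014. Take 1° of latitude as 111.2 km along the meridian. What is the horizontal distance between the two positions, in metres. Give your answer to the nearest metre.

Δφ = -45.13820° − -45.13645° = -0.00175°; Δλ = 177.60154° − 177.59936° = +0.00218°.
ΔN = Δφ × 111200 = -194.6 m; ΔE = Δλ × 111200 × cos(-45.13645°) = +0.00218 × 111200 × 0.705421 = 171.0 m.
Distance = √(ΔE² + ΔN²) = √(171.0² + (-194.6)²) = 259.1 m.

259 m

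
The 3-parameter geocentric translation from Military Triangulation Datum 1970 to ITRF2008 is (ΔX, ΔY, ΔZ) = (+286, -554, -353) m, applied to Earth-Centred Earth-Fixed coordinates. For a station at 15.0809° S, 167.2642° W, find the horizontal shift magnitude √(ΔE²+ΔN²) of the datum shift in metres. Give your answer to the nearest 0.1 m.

714.0 m

At φ = -15.0809°, λ = -167.2642°: sin φ = -0.260183, cos φ = 0.965559, sin λ = -0.220456, cos λ = -0.975397.
ΔE = −sin λ·ΔX + cos λ·ΔY = −(-0.220456)·(286) + (-0.975397)·(-554) = 603.42 m.
ΔN = −sin φ cos λ·ΔX − sin φ sin λ·ΔY + cos φ·ΔZ = −(-0.260183)(-0.975397)(286) − (-0.260183)(-0.220456)(-554) + (0.965559)(-353) = -381.65 m.
Horizontal magnitude = √(ΔE² + ΔN²) = √(603.42² + (-381.65)²) = 713.98 m.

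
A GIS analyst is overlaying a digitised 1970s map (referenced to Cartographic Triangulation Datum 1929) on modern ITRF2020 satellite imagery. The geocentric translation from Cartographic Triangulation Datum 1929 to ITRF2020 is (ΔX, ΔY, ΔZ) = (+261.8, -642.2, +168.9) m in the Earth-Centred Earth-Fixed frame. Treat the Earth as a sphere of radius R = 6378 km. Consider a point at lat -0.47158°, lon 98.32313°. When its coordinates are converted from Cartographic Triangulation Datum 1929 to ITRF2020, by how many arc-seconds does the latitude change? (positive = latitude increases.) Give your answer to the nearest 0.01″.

sin φ = -0.008231, cos φ = 0.999966, sin λ = 0.989467, cos λ = -0.144756.
North component: ΔN = −sin φ cos λ·ΔX − sin φ sin λ·ΔY + cos φ·ΔZ = −(-0.008231)(-0.144756)(261.8) − (-0.008231)(0.989467)(-642.2) + (0.999966)(168.9) = 163.35 m.
1° of latitude spans πR/180 = 111317 m, so Δφ = 163.35 / 111317 × 3600 = 5.283″.

Δφ = 5.28″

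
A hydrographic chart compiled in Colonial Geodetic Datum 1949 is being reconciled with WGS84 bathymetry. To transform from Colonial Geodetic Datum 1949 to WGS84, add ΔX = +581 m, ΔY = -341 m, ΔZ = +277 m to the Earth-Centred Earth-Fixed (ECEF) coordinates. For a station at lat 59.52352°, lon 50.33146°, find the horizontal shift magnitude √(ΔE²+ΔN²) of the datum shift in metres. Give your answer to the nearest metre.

667 m

The local east axis at (φ, λ) is (−sin λ, cos λ, 0), so ΔE = −sin(50.33146°)·581 + cos(50.33146°)·(-341) = -664.90 m.
The local north axis is (−sin φ cos λ, −sin φ sin λ, cos φ), giving ΔN = -319.637 + 226.219 + 140.490 = 47.07 m.
Horizontal magnitude = √(ΔE² + ΔN²) = √((-664.90)² + 47.07²) = 666.56 m.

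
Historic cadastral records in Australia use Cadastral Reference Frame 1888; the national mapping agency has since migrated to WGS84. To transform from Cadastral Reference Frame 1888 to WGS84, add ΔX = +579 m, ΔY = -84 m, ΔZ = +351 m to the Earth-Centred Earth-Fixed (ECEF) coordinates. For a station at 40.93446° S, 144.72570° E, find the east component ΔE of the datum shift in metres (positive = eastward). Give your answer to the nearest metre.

At φ = -40.93446°, λ = 144.72570°: sin φ = -0.655195, cos φ = 0.755460, sin λ = 0.577491, cos λ = -0.816397.
ΔE = −sin λ·ΔX + cos λ·ΔY = −(0.577491)·(579) + (-0.816397)·(-84) = -265.79 m.

ΔE = -266 m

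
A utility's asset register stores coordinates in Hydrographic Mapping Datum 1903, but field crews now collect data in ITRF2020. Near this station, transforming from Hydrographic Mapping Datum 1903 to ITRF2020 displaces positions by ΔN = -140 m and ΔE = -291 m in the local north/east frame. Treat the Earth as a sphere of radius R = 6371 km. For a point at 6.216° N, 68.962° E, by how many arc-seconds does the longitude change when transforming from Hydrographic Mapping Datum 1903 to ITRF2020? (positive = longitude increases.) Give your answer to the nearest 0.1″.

At latitude 6.216°, cos φ = 0.994121.
One radian of longitude at latitude φ spans R cos φ, so Δλ = ΔE / (R cos φ) = -291.0 / (6371000 × 0.994121) = -4.5946e-05 rad = -9.477″.

Δλ = -9.5″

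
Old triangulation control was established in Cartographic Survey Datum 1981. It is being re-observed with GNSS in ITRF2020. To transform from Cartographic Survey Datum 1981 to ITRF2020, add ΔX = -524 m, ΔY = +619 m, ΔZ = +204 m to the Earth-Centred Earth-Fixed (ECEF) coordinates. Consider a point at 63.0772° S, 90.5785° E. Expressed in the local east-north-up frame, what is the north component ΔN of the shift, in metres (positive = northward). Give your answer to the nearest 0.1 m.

ΔN = 649.0 m

The local north axis is (−sin φ cos λ, −sin φ sin λ, cos φ), giving ΔN = 4.717 + 551.883 + 92.369 = 648.97 m.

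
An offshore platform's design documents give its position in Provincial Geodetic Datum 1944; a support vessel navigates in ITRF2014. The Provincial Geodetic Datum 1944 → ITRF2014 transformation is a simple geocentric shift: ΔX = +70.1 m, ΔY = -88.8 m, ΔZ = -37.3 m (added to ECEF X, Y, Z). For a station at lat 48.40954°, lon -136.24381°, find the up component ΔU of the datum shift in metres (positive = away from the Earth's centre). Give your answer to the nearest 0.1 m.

At φ = 48.40954°, λ = -136.24381°: sin φ = 0.747909, cos φ = 0.663802, sin λ = -0.691591, cos λ = -0.722289.
ΔU = cos φ cos λ·ΔX + cos φ sin λ·ΔY + sin φ·ΔZ = (0.663802)(-0.722289)(70.1) + (0.663802)(-0.691591)(-88.8) + (0.747909)(-37.3) = -20.74 m.

ΔU = -20.7 m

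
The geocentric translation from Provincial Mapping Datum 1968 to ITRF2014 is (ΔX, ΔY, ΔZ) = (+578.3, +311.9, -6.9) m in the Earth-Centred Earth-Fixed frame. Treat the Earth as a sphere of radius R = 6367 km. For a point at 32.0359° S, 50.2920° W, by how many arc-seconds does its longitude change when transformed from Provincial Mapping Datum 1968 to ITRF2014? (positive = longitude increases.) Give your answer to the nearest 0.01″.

Δλ = 24.62″

sin φ = -0.530451, cos φ = 0.847716, sin λ = -0.769310, cos λ = 0.638875.
East component: ΔE = −sin λ·ΔX + cos λ·ΔY = −(-0.769310)(578.3) + (0.638875)(311.9) = 644.16 m.
1° of latitude spans πR/180 = 111125 m; at latitude φ, 1° of longitude spans that × cos φ = 94202.5 m, so Δλ = 644.16 / 94202.5 × 3600 = 24.617″.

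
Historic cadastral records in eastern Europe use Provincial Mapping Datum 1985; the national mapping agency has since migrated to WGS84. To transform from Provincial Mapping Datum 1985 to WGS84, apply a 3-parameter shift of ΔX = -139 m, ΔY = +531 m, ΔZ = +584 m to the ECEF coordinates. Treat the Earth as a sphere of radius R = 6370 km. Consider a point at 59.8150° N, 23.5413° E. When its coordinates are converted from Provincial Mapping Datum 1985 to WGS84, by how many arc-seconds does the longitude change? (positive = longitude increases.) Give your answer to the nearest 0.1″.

Δλ = 34.9″

sin φ = 0.864406, cos φ = 0.502794, sin λ = 0.399410, cos λ = 0.916772.
East component: ΔE = −sin λ·ΔX + cos λ·ΔY = −(0.399410)(-139) + (0.916772)(531) = 542.32 m.
1° of latitude spans πR/180 = 111177 m; at latitude φ, 1° of longitude spans that × cos φ = 55899.3 m, so Δλ = 542.32 / 55899.3 × 3600 = 34.926″.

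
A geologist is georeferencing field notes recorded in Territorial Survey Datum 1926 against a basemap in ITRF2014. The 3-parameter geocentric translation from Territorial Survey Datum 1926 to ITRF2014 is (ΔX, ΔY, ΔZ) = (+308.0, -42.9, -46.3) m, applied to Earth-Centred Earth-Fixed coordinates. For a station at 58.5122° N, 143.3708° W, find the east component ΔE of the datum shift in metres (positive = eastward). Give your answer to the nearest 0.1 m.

The local east axis at (φ, λ) is (−sin λ, cos λ, 0), so ΔE = −sin(-143.3708°)·308.0 + cos(-143.3708°)·(-42.9) = 218.19 m.

ΔE = 218.2 m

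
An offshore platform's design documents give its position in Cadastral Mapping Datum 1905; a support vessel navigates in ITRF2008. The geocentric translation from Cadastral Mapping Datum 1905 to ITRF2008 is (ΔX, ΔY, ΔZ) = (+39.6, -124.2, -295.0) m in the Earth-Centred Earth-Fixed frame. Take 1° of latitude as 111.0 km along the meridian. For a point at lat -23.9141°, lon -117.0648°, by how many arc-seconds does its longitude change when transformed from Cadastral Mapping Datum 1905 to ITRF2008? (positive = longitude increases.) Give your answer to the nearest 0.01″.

sin φ = -0.405367, cos φ = 0.914154, sin λ = -0.890493, cos λ = -0.454998.
East component: ΔE = −sin λ·ΔX + cos λ·ΔY = −(-0.890493)(39.6) + (-0.454998)(-124.2) = 91.77 m.
1° of latitude spans 111000 m; at latitude φ, 1° of longitude spans that × cos φ = 101471.1 m, so Δλ = 91.77 / 101471.1 × 3600 = 3.256″.

Δλ = 3.26″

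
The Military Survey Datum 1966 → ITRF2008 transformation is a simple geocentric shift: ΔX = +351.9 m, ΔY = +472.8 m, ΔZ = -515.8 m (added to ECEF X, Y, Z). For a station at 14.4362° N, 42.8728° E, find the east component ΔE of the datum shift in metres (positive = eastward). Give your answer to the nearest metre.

The local east axis at (φ, λ) is (−sin λ, cos λ, 0), so ΔE = −sin(42.8728°)·351.9 + cos(42.8728°)·472.8 = 107.08 m.

ΔE = 107 m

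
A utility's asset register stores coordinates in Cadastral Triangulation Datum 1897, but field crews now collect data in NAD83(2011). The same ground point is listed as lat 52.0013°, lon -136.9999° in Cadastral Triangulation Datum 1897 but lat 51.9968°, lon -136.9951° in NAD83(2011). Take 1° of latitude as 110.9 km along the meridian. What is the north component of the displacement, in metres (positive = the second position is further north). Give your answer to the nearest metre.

Δφ = 51.9968° − 52.0013° = -0.0045°; Δλ = -136.9951° − -136.9999° = +0.0048°.
ΔN = Δφ × 110900 = -499.1 m; ΔE = Δλ × 110900 × cos(52.0013°) = +0.0048 × 110900 × 0.615644 = 327.7 m.

ΔN = -499 m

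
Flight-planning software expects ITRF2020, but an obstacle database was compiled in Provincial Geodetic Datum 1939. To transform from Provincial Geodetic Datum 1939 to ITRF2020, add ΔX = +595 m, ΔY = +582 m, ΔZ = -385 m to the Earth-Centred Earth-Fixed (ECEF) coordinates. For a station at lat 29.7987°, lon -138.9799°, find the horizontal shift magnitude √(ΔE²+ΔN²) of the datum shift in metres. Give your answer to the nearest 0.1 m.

92.6 m

At φ = 29.7987°, λ = -138.9799°: sin φ = 0.496954, cos φ = 0.867777, sin λ = -0.656324, cos λ = -0.754479.
ΔE = −sin λ·ΔX + cos λ·ΔY = −(-0.656324)·(595) + (-0.754479)·(582) = -48.59 m.
ΔN = −sin φ cos λ·ΔX − sin φ sin λ·ΔY + cos φ·ΔZ = −(0.496954)(-0.754479)(595) − (0.496954)(-0.656324)(582) + (0.867777)(-385) = 78.82 m.
Horizontal magnitude = √(ΔE² + ΔN²) = √((-48.59)² + 78.82²) = 92.60 m.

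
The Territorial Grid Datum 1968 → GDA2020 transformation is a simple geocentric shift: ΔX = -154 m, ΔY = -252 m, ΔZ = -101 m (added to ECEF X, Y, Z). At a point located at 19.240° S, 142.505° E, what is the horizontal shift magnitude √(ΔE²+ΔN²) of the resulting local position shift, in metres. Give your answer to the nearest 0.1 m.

The local east axis at (φ, λ) is (−sin λ, cos λ, 0), so ΔE = −sin(142.505°)·(-154) + cos(142.505°)·(-252) = 293.68 m.
The local north axis is (−sin φ cos λ, −sin φ sin λ, cos φ), giving ΔN = 40.263 − 50.546 − 95.359 = -105.64 m.
Horizontal magnitude = √(ΔE² + ΔN²) = √(293.68² + (-105.64)²) = 312.10 m.

312.1 m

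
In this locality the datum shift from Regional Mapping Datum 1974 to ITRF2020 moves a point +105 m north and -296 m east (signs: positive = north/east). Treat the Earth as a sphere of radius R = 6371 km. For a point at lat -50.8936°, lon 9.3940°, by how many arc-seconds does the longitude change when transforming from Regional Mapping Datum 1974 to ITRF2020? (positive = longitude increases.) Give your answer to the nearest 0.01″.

At latitude -50.8936°, cos φ = 0.630762.
One radian of longitude at latitude φ spans R cos φ, so Δλ = ΔE / (R cos φ) = -296.0 / (6371000 × 0.630762) = -7.3658e-05 rad = -15.193″.

Δλ = -15.19″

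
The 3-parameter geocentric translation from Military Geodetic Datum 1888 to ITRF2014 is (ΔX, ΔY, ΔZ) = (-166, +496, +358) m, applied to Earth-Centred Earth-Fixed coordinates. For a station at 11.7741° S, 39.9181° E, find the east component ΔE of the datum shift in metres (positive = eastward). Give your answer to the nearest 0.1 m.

ΔE = 486.9 m

At φ = -11.7741°, λ = 39.9181°: sin φ = -0.204054, cos φ = 0.978960, sin λ = 0.641692, cos λ = 0.766962.
ΔE = −sin λ·ΔX + cos λ·ΔY = −(0.641692)·(-166) + (0.766962)·(496) = 486.93 m.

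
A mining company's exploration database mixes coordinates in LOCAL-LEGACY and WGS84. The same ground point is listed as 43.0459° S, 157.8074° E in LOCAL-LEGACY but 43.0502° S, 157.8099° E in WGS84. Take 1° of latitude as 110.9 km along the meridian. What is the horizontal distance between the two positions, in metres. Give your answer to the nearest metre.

518 m

Δφ = -43.0502° − -43.0459° = -0.0043°; Δλ = 157.8099° − 157.8074° = +0.0025°.
ΔN = Δφ × 110900 = -476.9 m; ΔE = Δλ × 110900 × cos(-43.0459°) = +0.0025 × 110900 × 0.730807 = 202.6 m.
Distance = √(ΔE² + ΔN²) = √(202.6² + (-476.9)²) = 518.1 m.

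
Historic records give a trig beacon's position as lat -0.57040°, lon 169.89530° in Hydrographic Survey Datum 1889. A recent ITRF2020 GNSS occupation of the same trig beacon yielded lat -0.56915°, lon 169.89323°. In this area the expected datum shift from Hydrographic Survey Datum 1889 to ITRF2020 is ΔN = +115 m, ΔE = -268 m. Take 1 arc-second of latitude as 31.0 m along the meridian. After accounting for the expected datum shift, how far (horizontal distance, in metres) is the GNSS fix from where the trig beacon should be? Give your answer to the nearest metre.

44 m

Observed coordinate differences: Δφ = +0.00125°, Δλ = -0.00207°.
Converting to metres (1° lat = 111600 m, cos φ = 0.999950): observed ΔN = 139.5 m, observed ΔE = -231.0 m.
Subtracting the expected shift leaves a residual of 139.5 − (115) = 24.5 m north and -231.0 − (-268) = 37.0 m east.
Residual distance = √(24.5² + 37.0²) = 44.4 m.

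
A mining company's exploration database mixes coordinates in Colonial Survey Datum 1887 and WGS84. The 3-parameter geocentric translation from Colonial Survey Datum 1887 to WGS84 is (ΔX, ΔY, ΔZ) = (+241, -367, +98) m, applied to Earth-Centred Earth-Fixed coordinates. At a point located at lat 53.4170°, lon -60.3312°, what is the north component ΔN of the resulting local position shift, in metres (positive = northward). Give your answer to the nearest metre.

The local north axis is (−sin φ cos λ, −sin φ sin λ, cos φ), giving ΔN = -95.790 − 256.064 + 58.407 = -293.45 m.

ΔN = -293 m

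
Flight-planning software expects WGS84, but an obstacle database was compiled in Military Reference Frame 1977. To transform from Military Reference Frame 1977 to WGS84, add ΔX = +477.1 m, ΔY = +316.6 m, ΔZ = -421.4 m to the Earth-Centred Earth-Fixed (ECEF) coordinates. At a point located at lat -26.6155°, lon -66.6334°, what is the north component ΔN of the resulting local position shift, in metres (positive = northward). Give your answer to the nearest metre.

ΔN = -422 m

At φ = -26.6155°, λ = -66.6334°: sin φ = -0.448001, cos φ = 0.894033, sin λ = -0.917986, cos λ = 0.396613.
ΔN = −sin φ cos λ·ΔX − sin φ sin λ·ΔY + cos φ·ΔZ = −(-0.448001)(0.396613)(477.1) − (-0.448001)(-0.917986)(316.6) + (0.894033)(-421.4) = -422.18 m.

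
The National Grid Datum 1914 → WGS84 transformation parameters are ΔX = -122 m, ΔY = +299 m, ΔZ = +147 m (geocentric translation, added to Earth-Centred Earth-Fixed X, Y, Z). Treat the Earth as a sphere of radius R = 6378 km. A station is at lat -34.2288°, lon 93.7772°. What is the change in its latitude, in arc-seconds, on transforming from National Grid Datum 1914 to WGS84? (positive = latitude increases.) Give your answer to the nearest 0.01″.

sin φ = -0.562499, cos φ = 0.826798, sin λ = 0.997828, cos λ = -0.065877.
North component: ΔN = −sin φ cos λ·ΔX − sin φ sin λ·ΔY + cos φ·ΔZ = −(-0.562499)(-0.065877)(-122) − (-0.562499)(0.997828)(299) + (0.826798)(147) = 293.88 m.
1° of latitude spans πR/180 = 111317 m, so Δφ = 293.88 / 111317 × 3600 = 9.504″.

Δφ = 9.50″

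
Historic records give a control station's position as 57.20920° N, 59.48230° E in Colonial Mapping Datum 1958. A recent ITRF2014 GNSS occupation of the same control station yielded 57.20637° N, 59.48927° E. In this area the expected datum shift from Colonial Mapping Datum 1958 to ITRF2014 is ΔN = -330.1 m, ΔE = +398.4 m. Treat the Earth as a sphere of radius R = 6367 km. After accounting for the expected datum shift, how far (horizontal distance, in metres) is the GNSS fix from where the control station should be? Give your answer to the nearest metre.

26 m

Observed coordinate differences: Δφ = -0.00283°, Δλ = +0.00697°.
Converting to metres (1° lat = 111125 m, cos φ = 0.541573): observed ΔN = -314.5 m, observed ΔE = 419.5 m.
Subtracting the expected shift leaves a residual of -314.5 − (-330.1) = 15.6 m north and 419.5 − (398.4) = 21.1 m east.
Residual distance = √(15.6² + 21.1²) = 26.2 m.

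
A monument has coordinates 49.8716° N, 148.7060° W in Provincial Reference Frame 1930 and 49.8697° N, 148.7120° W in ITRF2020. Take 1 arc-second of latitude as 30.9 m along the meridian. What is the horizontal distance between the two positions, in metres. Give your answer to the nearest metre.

479 m

Δφ = 49.8697° − 49.8716° = -0.0019°; Δλ = -148.7120° − -148.7060° = -0.0060°.
1° of latitude = 3600 × 30.90 = 111240 m.
ΔN = Δφ × 111240 = -211.4 m; ΔE = Δλ × 111240 × cos(49.8716°) = -0.0060 × 111240 × 0.644503 = -430.2 m.
Distance = √(ΔE² + ΔN²) = √((-430.2)² + (-211.4)²) = 479.3 m.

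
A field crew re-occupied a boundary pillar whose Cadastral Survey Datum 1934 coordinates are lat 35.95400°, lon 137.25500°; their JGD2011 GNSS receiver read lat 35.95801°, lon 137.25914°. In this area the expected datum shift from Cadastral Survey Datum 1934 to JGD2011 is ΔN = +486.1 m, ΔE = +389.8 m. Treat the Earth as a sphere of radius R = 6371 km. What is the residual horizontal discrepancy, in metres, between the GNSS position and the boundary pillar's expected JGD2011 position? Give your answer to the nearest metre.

Observed coordinate differences: Δφ = +0.00401°, Δλ = +0.00414°.
Converting to metres (1° lat = 111195 m, cos φ = 0.809489): observed ΔN = 445.9 m, observed ΔE = 372.6 m.
Subtracting the expected shift leaves a residual of 445.9 − (486.1) = -40.2 m north and 372.6 − (389.8) = -17.2 m east.
Residual distance = √((-40.2)² + (-17.2)²) = 43.7 m.

44 m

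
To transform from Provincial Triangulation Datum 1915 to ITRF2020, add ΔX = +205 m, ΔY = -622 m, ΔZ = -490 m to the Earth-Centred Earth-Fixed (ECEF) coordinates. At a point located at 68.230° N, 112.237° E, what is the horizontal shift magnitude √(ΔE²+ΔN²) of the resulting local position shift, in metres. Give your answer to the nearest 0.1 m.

At φ = 68.230°, λ = 112.237°: sin φ = 0.928680, cos φ = 0.370882, sin λ = 0.925626, cos λ = -0.378439.
ΔE = −sin λ·ΔX + cos λ·ΔY = −(0.925626)·(205) + (-0.378439)·(-622) = 45.64 m.
ΔN = −sin φ cos λ·ΔX − sin φ sin λ·ΔY + cos φ·ΔZ = −(0.928680)(-0.378439)(205) − (0.928680)(0.925626)(-622) + (0.370882)(-490) = 424.99 m.
Horizontal magnitude = √(ΔE² + ΔN²) = √(45.64² + 424.99²) = 427.44 m.

427.4 m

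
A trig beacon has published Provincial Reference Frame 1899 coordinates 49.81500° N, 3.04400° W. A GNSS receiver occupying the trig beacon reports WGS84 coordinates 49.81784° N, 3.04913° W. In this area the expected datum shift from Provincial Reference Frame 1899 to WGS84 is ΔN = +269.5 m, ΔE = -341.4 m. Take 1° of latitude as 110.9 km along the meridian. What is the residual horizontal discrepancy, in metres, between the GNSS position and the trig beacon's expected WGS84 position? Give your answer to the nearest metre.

Observed coordinate differences: Δφ = +0.00284°, Δλ = -0.00513°.
Converting to metres (1° lat = 110900 m, cos φ = 0.645258): observed ΔN = 315.0 m, observed ΔE = -367.1 m.
Subtracting the expected shift leaves a residual of 315.0 − (269.5) = 45.5 m north and -367.1 − (-341.4) = -25.7 m east.
Residual distance = √(45.5² + (-25.7)²) = 52.2 m.

52 m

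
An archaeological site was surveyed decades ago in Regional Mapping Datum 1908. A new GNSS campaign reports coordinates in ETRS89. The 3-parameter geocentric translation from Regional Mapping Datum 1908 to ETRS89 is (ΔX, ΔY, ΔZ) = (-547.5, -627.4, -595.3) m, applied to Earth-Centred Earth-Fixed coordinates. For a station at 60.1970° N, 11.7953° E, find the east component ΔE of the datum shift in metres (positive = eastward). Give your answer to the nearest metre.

ΔE = -502 m

At φ = 60.1970°, λ = 11.7953°: sin φ = 0.867739, cos φ = 0.497019, sin λ = 0.204416, cos λ = 0.978884.
ΔE = −sin λ·ΔX + cos λ·ΔY = −(0.204416)·(-547.5) + (0.978884)·(-627.4) = -502.23 m.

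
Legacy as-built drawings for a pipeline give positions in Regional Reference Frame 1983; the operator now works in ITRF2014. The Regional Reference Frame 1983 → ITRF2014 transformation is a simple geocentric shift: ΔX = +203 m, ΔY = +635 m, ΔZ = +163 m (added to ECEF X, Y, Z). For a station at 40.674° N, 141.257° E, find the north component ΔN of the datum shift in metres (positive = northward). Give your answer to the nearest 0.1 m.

The local north axis is (−sin φ cos λ, −sin φ sin λ, cos φ), giving ΔN = 103.194 − 259.008 + 123.624 = -32.19 m.

ΔN = -32.2 m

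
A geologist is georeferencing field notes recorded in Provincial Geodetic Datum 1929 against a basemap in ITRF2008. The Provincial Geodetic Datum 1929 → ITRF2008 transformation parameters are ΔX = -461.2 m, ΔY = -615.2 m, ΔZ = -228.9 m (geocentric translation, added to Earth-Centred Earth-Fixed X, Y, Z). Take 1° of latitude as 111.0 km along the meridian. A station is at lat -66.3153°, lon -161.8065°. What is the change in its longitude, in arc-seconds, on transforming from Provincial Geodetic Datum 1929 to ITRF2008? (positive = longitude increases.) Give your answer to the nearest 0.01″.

Δλ = 35.56″

sin φ = -0.915770, cos φ = 0.401703, sin λ = -0.312227, cos λ = -0.950007.
East component: ΔE = −sin λ·ΔX + cos λ·ΔY = −(-0.312227)(-461.2) + (-0.950007)(-615.2) = 440.45 m.
1° of latitude spans 111000 m; at latitude φ, 1° of longitude spans that × cos φ = 44589.1 m, so Δλ = 440.45 / 44589.1 × 3600 = 35.560″.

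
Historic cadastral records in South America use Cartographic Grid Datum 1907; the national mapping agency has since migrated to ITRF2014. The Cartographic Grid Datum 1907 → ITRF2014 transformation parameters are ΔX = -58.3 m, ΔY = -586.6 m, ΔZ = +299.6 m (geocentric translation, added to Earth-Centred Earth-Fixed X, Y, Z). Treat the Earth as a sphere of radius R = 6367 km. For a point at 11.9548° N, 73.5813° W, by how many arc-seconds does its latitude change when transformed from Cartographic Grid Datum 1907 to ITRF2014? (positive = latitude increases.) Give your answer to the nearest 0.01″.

Δφ = 5.83″

sin φ = 0.207140, cos φ = 0.978311, sin λ = -0.959222, cos λ = 0.282655.
North component: ΔN = −sin φ cos λ·ΔX − sin φ sin λ·ΔY + cos φ·ΔZ = −(0.207140)(0.282655)(-58.3) − (0.207140)(-0.959222)(-586.6) + (0.978311)(299.6) = 179.96 m.
1° of latitude spans πR/180 = 111125 m, so Δφ = 179.96 / 111125 × 3600 = 5.830″.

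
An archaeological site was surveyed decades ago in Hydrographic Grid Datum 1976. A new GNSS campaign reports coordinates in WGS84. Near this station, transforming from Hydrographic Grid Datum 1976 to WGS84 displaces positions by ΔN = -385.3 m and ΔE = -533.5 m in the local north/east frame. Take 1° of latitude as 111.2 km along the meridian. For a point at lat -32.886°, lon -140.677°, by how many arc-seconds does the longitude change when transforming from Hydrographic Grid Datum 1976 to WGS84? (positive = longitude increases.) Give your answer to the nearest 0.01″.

At latitude -32.886°, cos φ = 0.839753.
1° of longitude at this latitude = 111.2 × cos φ = 93.38 km, so Δλ = -533.5 / 93380.5 = -0.0057132° = -20.567″.

Δλ = -20.57″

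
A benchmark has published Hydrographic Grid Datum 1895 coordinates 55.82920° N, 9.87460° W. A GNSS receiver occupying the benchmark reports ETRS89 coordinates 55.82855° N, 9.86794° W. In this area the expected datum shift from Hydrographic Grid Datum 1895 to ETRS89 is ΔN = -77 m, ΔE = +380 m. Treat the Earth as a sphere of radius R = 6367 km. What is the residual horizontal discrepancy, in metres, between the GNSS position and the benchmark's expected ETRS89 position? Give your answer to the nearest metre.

36 m

Observed coordinate differences: Δφ = -0.00065°, Δλ = +0.00666°.
Converting to metres (1° lat = 111125 m, cos φ = 0.561662): observed ΔN = -72.2 m, observed ΔE = 415.7 m.
Subtracting the expected shift leaves a residual of -72.2 − (-77) = 4.8 m north and 415.7 − (380) = 35.7 m east.
Residual distance = √(4.8² + 35.7²) = 36.0 m.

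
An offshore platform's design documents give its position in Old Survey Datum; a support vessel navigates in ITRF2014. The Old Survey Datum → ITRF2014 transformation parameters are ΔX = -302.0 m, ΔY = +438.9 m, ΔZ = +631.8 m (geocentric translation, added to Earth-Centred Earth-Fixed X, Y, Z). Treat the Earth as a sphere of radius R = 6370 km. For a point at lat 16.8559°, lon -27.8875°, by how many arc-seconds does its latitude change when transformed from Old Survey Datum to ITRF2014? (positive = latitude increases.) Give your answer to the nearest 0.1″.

Δφ = 24.0″

sin φ = 0.289966, cos φ = 0.957037, sin λ = -0.467737, cos λ = 0.883868.
North component: ΔN = −sin φ cos λ·ΔX − sin φ sin λ·ΔY + cos φ·ΔZ = −(0.289966)(0.883868)(-302.0) − (0.289966)(-0.467737)(438.9) + (0.957037)(631.8) = 741.58 m.
1° of latitude spans πR/180 = 111177 m, so Δφ = 741.58 / 111177 × 3600 = 24.013″.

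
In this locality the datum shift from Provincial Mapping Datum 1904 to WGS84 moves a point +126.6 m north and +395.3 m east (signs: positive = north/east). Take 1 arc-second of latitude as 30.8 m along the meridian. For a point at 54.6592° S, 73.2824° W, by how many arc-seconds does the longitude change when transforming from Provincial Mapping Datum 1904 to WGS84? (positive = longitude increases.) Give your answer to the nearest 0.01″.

Δλ = 22.19″

At latitude -54.6592°, cos φ = 0.578439.
1″ of longitude at this latitude = 30.80 × cos φ = 17.8159 m, so Δλ = 395.3 / 17.8159 = 22.188″.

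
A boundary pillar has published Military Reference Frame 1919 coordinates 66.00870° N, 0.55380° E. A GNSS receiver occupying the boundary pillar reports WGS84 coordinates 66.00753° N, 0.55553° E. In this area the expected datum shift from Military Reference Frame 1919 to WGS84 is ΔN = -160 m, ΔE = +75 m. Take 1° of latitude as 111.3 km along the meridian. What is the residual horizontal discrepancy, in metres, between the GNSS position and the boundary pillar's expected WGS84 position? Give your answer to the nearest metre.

Observed coordinate differences: Δφ = -0.00117°, Δλ = +0.00173°.
Converting to metres (1° lat = 111300 m, cos φ = 0.406598): observed ΔN = -130.2 m, observed ΔE = 78.3 m.
Subtracting the expected shift leaves a residual of -130.2 − (-160) = 29.8 m north and 78.3 − (75) = 3.3 m east.
Residual distance = √(29.8² + 3.3²) = 30.0 m.

30 m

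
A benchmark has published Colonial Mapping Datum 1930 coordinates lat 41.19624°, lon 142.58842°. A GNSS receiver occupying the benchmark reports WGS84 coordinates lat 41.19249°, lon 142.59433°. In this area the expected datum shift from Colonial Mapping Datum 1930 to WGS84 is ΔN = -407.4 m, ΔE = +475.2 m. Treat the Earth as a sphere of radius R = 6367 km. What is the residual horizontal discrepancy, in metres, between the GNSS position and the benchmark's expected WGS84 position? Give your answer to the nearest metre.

21 m

Observed coordinate differences: Δφ = -0.00375°, Δλ = +0.00591°.
Converting to metres (1° lat = 111125 m, cos φ = 0.752458): observed ΔN = -416.7 m, observed ΔE = 494.2 m.
Subtracting the expected shift leaves a residual of -416.7 − (-407.4) = -9.3 m north and 494.2 − (475.2) = 19.0 m east.
Residual distance = √((-9.3)² + 19.0²) = 21.1 m.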